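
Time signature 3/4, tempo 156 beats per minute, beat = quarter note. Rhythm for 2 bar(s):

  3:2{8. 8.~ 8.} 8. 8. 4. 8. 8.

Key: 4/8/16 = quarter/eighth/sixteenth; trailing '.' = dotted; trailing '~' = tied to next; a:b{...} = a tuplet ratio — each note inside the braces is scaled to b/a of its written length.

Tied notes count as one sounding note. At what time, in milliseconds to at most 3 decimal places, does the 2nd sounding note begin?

note 2 onset = 1/2b = 192.308ms

1. 0.0ms @ 0 + 192.308ms (1/2)
2. 192.308ms @ 1/2 + 384.615ms (1)
3. 576.923ms @ 3/2 + 288.462ms (3/4)
4. 865.385ms @ 9/4 + 288.462ms (3/4)
5. 1153.846ms @ 3 + 576.923ms (3/2)
6. 1730.769ms @ 9/2 + 288.462ms (3/4)
7. 2019.231ms @ 21/4 + 288.462ms (3/4)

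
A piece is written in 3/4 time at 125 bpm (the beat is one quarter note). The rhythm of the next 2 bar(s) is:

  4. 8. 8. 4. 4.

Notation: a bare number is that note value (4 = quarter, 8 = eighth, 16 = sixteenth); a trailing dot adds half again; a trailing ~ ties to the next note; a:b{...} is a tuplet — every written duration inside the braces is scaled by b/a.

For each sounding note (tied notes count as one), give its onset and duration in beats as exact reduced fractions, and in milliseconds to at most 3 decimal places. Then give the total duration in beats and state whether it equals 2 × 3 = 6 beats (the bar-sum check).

1) 0.0ms=0b +720.0ms=3/2b
2) 720.0ms=3/2b +360.0ms=3/4b
3) 1080.0ms=9/4b +360.0ms=3/4b
4) 1440.0ms=3b +720.0ms=3/2b
5) 2160.0ms=9/2b +720.0ms=3/2b
Σ=6b of 6 (125bpm 3/4) — PASS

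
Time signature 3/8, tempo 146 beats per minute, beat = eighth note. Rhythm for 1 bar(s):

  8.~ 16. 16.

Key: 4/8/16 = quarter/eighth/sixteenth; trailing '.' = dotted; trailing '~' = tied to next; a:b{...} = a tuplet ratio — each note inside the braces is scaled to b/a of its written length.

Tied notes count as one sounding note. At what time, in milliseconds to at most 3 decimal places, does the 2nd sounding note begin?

1. 0.0ms @ 0 + 924.658ms (9/4)
2. 924.658ms @ 9/4 + 308.219ms (3/4)

note 2 onset = 9/4b = 924.658ms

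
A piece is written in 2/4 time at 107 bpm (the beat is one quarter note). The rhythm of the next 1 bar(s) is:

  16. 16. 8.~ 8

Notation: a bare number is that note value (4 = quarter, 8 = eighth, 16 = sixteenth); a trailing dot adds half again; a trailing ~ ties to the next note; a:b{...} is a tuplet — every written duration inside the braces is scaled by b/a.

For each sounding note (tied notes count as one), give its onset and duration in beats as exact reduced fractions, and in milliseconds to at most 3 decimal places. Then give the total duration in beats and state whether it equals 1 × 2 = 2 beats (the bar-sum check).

1) 0.0ms=0b +210.28ms=3/8b
2) 210.28ms=3/8b +210.28ms=3/8b
3) 420.561ms=3/4b +700.935ms=5/4b
Σ=2b of 2 (107bpm 2/4) — PASS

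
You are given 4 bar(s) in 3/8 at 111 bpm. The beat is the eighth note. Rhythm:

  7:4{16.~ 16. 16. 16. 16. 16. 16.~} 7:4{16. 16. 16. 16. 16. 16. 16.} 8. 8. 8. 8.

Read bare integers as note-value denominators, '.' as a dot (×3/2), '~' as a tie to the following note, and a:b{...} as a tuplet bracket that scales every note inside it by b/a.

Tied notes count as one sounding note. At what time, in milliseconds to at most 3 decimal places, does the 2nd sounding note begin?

1. 0.0ms @ 0 + 463.32ms (6/7)
2. 463.32ms @ 6/7 + 231.66ms (3/7)
3. 694.981ms @ 9/7 + 231.66ms (3/7)
4. 926.641ms @ 12/7 + 231.66ms (3/7)
5. 1158.301ms @ 15/7 + 231.66ms (3/7)
6. 1389.961ms @ 18/7 + 463.32ms (6/7)
7. 1853.282ms @ 24/7 + 231.66ms (3/7)
8. 2084.942ms @ 27/7 + 231.66ms (3/7)
9. 2316.602ms @ 30/7 + 231.66ms (3/7)
10. 2548.263ms @ 33/7 + 231.66ms (3/7)
11. 2779.923ms @ 36/7 + 231.66ms (3/7)
12. 3011.583ms @ 39/7 + 231.66ms (3/7)
13. 3243.243ms @ 6 + 810.811ms (3/2)
14. 4054.054ms @ 15/2 + 810.811ms (3/2)
15. 4864.865ms @ 9 + 810.811ms (3/2)
16. 5675.676ms @ 21/2 + 810.811ms (3/2)

note 2 onset = 6/7b = 463.32ms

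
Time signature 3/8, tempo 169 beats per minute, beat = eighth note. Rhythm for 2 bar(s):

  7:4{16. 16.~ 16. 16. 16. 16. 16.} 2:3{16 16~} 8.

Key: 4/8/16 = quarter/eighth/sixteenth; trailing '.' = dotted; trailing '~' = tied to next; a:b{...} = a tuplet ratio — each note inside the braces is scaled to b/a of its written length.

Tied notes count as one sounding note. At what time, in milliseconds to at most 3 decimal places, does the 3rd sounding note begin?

note 3 onset = 9/7b = 456.467ms

1. 0.0ms @ 0 + 152.156ms (3/7)
2. 152.156ms @ 3/7 + 304.311ms (6/7)
3. 456.467ms @ 9/7 + 152.156ms (3/7)
4. 608.622ms @ 12/7 + 152.156ms (3/7)
5. 760.778ms @ 15/7 + 152.156ms (3/7)
6. 912.933ms @ 18/7 + 152.156ms (3/7)
7. 1065.089ms @ 3 + 266.272ms (3/4)
8. 1331.361ms @ 15/4 + 798.817ms (9/4)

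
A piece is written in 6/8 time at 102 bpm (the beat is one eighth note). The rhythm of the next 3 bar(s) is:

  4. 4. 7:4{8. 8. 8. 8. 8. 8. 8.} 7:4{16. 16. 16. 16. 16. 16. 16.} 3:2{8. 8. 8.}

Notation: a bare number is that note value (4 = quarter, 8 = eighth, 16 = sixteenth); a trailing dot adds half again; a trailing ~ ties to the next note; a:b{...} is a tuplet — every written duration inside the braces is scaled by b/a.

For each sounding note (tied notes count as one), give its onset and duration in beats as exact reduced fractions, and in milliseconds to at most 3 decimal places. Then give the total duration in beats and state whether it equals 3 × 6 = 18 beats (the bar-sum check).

1) 0.0ms=0b +1764.706ms=3b
2) 1764.706ms=3b +1764.706ms=3b
3) 3529.412ms=6b +504.202ms=6/7b
4) 4033.613ms=48/7b +504.202ms=6/7b
5) 4537.815ms=54/7b +504.202ms=6/7b
6) 5042.017ms=60/7b +504.202ms=6/7b
7) 5546.218ms=66/7b +504.202ms=6/7b
8) 6050.42ms=72/7b +504.202ms=6/7b
9) 6554.622ms=78/7b +504.202ms=6/7b
10) 7058.824ms=12b +252.101ms=3/7b
11) 7310.924ms=87/7b +252.101ms=3/7b
12) 7563.025ms=90/7b +252.101ms=3/7b
13) 7815.126ms=93/7b +252.101ms=3/7b
14) 8067.227ms=96/7b +252.101ms=3/7b
15) 8319.328ms=99/7b +252.101ms=3/7b
16) 8571.429ms=102/7b +252.101ms=3/7b
17) 8823.529ms=15b +588.235ms=1b
18) 9411.765ms=16b +588.235ms=1b
19) 10000.0ms=17b +588.235ms=1b
Σ=18b of 18 (102bpm 6/8) — PASS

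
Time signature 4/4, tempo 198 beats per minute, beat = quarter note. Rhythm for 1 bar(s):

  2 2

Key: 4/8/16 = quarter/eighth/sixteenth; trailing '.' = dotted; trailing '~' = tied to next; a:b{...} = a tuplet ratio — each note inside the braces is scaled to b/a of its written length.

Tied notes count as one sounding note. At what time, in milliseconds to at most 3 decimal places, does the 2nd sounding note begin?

note 2 onset = 2b = 606.061ms

1. 0.0ms @ 0 + 606.061ms (2)
2. 606.061ms @ 2 + 606.061ms (2)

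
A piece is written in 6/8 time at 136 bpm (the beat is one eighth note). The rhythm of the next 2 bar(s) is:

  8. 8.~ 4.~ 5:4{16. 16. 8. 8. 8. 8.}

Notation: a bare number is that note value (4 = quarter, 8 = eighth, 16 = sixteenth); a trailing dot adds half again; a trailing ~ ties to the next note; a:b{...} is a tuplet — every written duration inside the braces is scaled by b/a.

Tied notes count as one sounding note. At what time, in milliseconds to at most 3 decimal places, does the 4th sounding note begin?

note 4 onset = 36/5b = 3176.471ms

1. 0.0ms @ 0 + 661.765ms (3/2)
2. 661.765ms @ 3/2 + 2250.0ms (51/10)
3. 2911.765ms @ 33/5 + 264.706ms (3/5)
4. 3176.471ms @ 36/5 + 529.412ms (6/5)
5. 3705.882ms @ 42/5 + 529.412ms (6/5)
6. 4235.294ms @ 48/5 + 529.412ms (6/5)
7. 4764.706ms @ 54/5 + 529.412ms (6/5)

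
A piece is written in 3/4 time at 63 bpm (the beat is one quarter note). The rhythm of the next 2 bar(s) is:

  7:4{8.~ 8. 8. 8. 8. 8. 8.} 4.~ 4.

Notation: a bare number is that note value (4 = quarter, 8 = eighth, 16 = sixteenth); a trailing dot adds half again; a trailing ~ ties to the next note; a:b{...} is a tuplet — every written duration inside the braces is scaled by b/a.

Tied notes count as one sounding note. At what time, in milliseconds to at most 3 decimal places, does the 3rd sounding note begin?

note 3 onset = 9/7b = 1224.49ms

1. 0.0ms @ 0 + 816.327ms (6/7)
2. 816.327ms @ 6/7 + 408.163ms (3/7)
3. 1224.49ms @ 9/7 + 408.163ms (3/7)
4. 1632.653ms @ 12/7 + 408.163ms (3/7)
5. 2040.816ms @ 15/7 + 408.163ms (3/7)
6. 2448.98ms @ 18/7 + 408.163ms (3/7)
7. 2857.143ms @ 3 + 2857.143ms (3)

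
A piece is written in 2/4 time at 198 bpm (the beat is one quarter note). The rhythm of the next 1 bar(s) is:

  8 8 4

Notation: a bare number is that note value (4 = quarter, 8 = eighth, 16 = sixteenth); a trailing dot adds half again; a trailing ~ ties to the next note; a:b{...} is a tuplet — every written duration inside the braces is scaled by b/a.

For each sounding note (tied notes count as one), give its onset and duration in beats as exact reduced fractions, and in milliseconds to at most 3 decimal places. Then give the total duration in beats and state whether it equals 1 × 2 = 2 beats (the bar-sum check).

1) 0.0ms=0b +151.515ms=1/2b
2) 151.515ms=1/2b +151.515ms=1/2b
3) 303.03ms=1b +303.03ms=1b
Σ=2b of 2 (198bpm 2/4) — PASS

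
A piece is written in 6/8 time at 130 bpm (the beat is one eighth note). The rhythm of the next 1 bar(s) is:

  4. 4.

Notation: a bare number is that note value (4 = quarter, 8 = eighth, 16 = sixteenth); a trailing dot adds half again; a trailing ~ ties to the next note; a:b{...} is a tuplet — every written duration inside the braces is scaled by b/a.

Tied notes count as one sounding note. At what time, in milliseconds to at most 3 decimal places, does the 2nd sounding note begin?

1. 0.0ms @ 0 + 1384.615ms (3)
2. 1384.615ms @ 3 + 1384.615ms (3)

note 2 onset = 3b = 1384.615ms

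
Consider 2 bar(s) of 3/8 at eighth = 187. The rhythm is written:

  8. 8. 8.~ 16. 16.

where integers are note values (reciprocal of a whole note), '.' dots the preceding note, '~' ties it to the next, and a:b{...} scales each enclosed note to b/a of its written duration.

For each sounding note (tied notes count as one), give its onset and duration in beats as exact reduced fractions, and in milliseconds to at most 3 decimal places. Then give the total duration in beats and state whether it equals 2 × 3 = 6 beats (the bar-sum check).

1) 0.0ms=0b +481.283ms=3/2b
2) 481.283ms=3/2b +481.283ms=3/2b
3) 962.567ms=3b +721.925ms=9/4b
4) 1684.492ms=21/4b +240.642ms=3/4b
Σ=6b of 6 (187bpm 3/8) — PASS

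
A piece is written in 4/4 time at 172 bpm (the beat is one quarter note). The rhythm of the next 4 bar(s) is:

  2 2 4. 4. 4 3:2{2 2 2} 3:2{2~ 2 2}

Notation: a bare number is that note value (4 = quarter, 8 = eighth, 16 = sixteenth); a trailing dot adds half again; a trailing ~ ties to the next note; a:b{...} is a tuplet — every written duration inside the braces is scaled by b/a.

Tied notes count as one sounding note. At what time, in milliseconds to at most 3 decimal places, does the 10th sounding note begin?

1. 0.0ms @ 0 + 697.674ms (2)
2. 697.674ms @ 2 + 697.674ms (2)
3. 1395.349ms @ 4 + 523.256ms (3/2)
4. 1918.605ms @ 11/2 + 523.256ms (3/2)
5. 2441.86ms @ 7 + 348.837ms (1)
6. 2790.698ms @ 8 + 465.116ms (4/3)
7. 3255.814ms @ 28/3 + 465.116ms (4/3)
8. 3720.93ms @ 32/3 + 465.116ms (4/3)
9. 4186.047ms @ 12 + 930.233ms (8/3)
10. 5116.279ms @ 44/3 + 465.116ms (4/3)

note 10 onset = 44/3b = 5116.279ms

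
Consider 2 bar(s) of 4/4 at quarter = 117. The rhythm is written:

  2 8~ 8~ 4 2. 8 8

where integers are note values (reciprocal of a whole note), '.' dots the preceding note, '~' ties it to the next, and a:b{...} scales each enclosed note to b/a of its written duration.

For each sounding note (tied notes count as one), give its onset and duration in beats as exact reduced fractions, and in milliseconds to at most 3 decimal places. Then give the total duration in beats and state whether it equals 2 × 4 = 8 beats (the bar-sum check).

1) 0.0ms=0b +1025.641ms=2b
2) 1025.641ms=2b +1025.641ms=2b
3) 2051.282ms=4b +1538.462ms=3b
4) 3589.744ms=7b +256.41ms=1/2b
5) 3846.154ms=15/2b +256.41ms=1/2b
Σ=8b of 8 (117bpm 4/4) — PASS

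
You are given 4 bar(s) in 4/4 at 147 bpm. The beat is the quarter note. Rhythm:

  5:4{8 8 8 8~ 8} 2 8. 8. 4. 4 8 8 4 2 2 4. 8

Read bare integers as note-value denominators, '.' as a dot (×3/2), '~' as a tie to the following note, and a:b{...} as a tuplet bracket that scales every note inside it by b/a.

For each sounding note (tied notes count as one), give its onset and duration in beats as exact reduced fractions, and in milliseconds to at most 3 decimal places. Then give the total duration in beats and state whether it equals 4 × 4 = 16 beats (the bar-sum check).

1) 0.0ms=0b +163.265ms=2/5b
2) 163.265ms=2/5b +163.265ms=2/5b
3) 326.531ms=4/5b +163.265ms=2/5b
4) 489.796ms=6/5b +326.531ms=4/5b
5) 816.327ms=2b +816.327ms=2b
6) 1632.653ms=4b +306.122ms=3/4b
7) 1938.776ms=19/4b +306.122ms=3/4b
8) 2244.898ms=11/2b +612.245ms=3/2b
9) 2857.143ms=7b +408.163ms=1b
10) 3265.306ms=8b +204.082ms=1/2b
11) 3469.388ms=17/2b +204.082ms=1/2b
12) 3673.469ms=9b +408.163ms=1b
13) 4081.633ms=10b +816.327ms=2b
14) 4897.959ms=12b +816.327ms=2b
15) 5714.286ms=14b +612.245ms=3/2b
16) 6326.531ms=31/2b +204.082ms=1/2b
Σ=16b of 16 (147bpm 4/4) — PASS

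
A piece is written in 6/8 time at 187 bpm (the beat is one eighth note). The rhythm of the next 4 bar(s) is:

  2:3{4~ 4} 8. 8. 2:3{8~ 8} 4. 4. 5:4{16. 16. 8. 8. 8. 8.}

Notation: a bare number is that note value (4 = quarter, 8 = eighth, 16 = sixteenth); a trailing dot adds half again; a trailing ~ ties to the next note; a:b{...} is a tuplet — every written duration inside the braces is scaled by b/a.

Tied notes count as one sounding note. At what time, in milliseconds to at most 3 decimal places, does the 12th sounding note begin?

note 12 onset = 114/5b = 7315.508ms

1. 0.0ms @ 0 + 1925.134ms (6)
2. 1925.134ms @ 6 + 481.283ms (3/2)
3. 2406.417ms @ 15/2 + 481.283ms (3/2)
4. 2887.701ms @ 9 + 962.567ms (3)
5. 3850.267ms @ 12 + 962.567ms (3)
6. 4812.834ms @ 15 + 962.567ms (3)
7. 5775.401ms @ 18 + 192.513ms (3/5)
8. 5967.914ms @ 93/5 + 192.513ms (3/5)
9. 6160.428ms @ 96/5 + 385.027ms (6/5)
10. 6545.455ms @ 102/5 + 385.027ms (6/5)
11. 6930.481ms @ 108/5 + 385.027ms (6/5)
12. 7315.508ms @ 114/5 + 385.027ms (6/5)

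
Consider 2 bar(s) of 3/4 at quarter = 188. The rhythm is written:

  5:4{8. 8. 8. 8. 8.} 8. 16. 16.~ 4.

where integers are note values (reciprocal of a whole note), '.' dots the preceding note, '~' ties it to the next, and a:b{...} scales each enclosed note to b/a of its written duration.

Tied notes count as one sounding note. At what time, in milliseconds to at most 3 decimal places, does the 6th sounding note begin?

1. 0.0ms @ 0 + 191.489ms (3/5)
2. 191.489ms @ 3/5 + 191.489ms (3/5)
3. 382.979ms @ 6/5 + 191.489ms (3/5)
4. 574.468ms @ 9/5 + 191.489ms (3/5)
5. 765.957ms @ 12/5 + 191.489ms (3/5)
6. 957.447ms @ 3 + 239.362ms (3/4)
7. 1196.809ms @ 15/4 + 119.681ms (3/8)
8. 1316.489ms @ 33/8 + 598.404ms (15/8)

note 6 onset = 3b = 957.447ms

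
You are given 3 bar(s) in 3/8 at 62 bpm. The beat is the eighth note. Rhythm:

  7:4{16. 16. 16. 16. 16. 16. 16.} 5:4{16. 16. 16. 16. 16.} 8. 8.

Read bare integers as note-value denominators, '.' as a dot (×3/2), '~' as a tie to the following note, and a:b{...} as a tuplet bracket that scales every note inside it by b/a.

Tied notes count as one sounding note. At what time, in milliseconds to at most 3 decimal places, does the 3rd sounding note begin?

1. 0.0ms @ 0 + 414.747ms (3/7)
2. 414.747ms @ 3/7 + 414.747ms (3/7)
3. 829.493ms @ 6/7 + 414.747ms (3/7)
4. 1244.24ms @ 9/7 + 414.747ms (3/7)
5. 1658.986ms @ 12/7 + 414.747ms (3/7)
6. 2073.733ms @ 15/7 + 414.747ms (3/7)
7. 2488.479ms @ 18/7 + 414.747ms (3/7)
8. 2903.226ms @ 3 + 580.645ms (3/5)
9. 3483.871ms @ 18/5 + 580.645ms (3/5)
10. 4064.516ms @ 21/5 + 580.645ms (3/5)
11. 4645.161ms @ 24/5 + 580.645ms (3/5)
12. 5225.806ms @ 27/5 + 580.645ms (3/5)
13. 5806.452ms @ 6 + 1451.613ms (3/2)
14. 7258.065ms @ 15/2 + 1451.613ms (3/2)

note 3 onset = 6/7b = 829.493ms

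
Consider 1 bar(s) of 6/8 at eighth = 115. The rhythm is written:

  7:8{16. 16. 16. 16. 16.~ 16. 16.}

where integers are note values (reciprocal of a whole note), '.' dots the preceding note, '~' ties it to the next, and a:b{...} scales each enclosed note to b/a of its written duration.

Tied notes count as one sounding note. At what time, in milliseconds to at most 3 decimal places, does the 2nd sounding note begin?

note 2 onset = 6/7b = 447.205ms

1. 0.0ms @ 0 + 447.205ms (6/7)
2. 447.205ms @ 6/7 + 447.205ms (6/7)
3. 894.41ms @ 12/7 + 447.205ms (6/7)
4. 1341.615ms @ 18/7 + 447.205ms (6/7)
5. 1788.82ms @ 24/7 + 894.41ms (12/7)
6. 2683.23ms @ 36/7 + 447.205ms (6/7)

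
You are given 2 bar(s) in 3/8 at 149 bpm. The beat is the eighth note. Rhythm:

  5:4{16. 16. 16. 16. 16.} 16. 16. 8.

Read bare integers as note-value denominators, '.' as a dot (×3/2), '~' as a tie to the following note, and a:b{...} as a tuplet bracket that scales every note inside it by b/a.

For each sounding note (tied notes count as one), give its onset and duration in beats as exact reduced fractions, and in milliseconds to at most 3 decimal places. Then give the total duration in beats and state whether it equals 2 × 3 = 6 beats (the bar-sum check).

1) 0.0ms=0b +241.611ms=3/5b
2) 241.611ms=3/5b +241.611ms=3/5b
3) 483.221ms=6/5b +241.611ms=3/5b
4) 724.832ms=9/5b +241.611ms=3/5b
5) 966.443ms=12/5b +241.611ms=3/5b
6) 1208.054ms=3b +302.013ms=3/4b
7) 1510.067ms=15/4b +302.013ms=3/4b
8) 1812.081ms=9/2b +604.027ms=3/2b
Σ=6b of 6 (149bpm 3/8) — PASS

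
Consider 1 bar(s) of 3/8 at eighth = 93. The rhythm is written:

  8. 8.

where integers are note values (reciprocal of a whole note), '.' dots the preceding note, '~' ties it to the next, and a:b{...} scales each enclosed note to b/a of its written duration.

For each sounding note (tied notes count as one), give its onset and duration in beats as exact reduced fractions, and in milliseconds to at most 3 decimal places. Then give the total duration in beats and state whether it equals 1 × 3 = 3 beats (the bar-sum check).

1) 0.0ms=0b +967.742ms=3/2b
2) 967.742ms=3/2b +967.742ms=3/2b
Σ=3b of 3 (93bpm 3/8) — PASS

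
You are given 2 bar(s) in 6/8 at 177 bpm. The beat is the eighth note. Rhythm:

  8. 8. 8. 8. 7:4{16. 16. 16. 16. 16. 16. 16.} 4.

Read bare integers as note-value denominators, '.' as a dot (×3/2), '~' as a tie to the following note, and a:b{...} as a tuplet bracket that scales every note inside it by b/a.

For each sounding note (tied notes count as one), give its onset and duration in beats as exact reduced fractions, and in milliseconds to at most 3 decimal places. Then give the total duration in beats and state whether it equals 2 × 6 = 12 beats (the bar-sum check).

1) 0.0ms=0b +508.475ms=3/2b
2) 508.475ms=3/2b +508.475ms=3/2b
3) 1016.949ms=3b +508.475ms=3/2b
4) 1525.424ms=9/2b +508.475ms=3/2b
5) 2033.898ms=6b +145.278ms=3/7b
6) 2179.177ms=45/7b +145.278ms=3/7b
7) 2324.455ms=48/7b +145.278ms=3/7b
8) 2469.734ms=51/7b +145.278ms=3/7b
9) 2615.012ms=54/7b +145.278ms=3/7b
10) 2760.291ms=57/7b +145.278ms=3/7b
11) 2905.569ms=60/7b +145.278ms=3/7b
12) 3050.847ms=9b +1016.949ms=3b
Σ=12b of 12 (177bpm 6/8) — PASS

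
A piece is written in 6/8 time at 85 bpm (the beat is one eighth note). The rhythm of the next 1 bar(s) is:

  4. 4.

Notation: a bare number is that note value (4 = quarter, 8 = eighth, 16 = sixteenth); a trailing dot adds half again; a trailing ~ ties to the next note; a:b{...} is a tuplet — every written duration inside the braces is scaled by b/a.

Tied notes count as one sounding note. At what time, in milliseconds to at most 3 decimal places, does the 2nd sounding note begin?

note 2 onset = 3b = 2117.647ms

1. 0.0ms @ 0 + 2117.647ms (3)
2. 2117.647ms @ 3 + 2117.647ms (3)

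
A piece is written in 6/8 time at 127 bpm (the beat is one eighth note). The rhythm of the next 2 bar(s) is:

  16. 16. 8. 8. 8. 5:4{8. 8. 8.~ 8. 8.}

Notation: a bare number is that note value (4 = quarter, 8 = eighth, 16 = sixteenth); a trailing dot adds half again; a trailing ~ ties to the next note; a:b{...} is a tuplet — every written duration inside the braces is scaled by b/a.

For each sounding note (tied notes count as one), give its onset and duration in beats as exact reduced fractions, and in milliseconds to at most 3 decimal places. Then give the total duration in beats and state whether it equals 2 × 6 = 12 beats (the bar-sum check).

1) 0.0ms=0b +354.331ms=3/4b
2) 354.331ms=3/4b +354.331ms=3/4b
3) 708.661ms=3/2b +708.661ms=3/2b
4) 1417.323ms=3b +708.661ms=3/2b
5) 2125.984ms=9/2b +708.661ms=3/2b
6) 2834.646ms=6b +566.929ms=6/5b
7) 3401.575ms=36/5b +566.929ms=6/5b
8) 3968.504ms=42/5b +1133.858ms=12/5b
9) 5102.362ms=54/5b +566.929ms=6/5b
Σ=12b of 12 (127bpm 6/8) — PASS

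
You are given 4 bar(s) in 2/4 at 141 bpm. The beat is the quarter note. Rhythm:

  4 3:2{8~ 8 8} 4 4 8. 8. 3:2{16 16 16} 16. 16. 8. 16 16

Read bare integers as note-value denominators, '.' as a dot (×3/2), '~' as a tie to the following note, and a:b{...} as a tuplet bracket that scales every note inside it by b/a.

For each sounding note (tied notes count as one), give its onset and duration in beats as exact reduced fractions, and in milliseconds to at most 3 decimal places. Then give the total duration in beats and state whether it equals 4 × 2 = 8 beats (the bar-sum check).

1) 0.0ms=0b +425.532ms=1b
2) 425.532ms=1b +283.688ms=2/3b
3) 709.22ms=5/3b +141.844ms=1/3b
4) 851.064ms=2b +425.532ms=1b
5) 1276.596ms=3b +425.532ms=1b
6) 1702.128ms=4b +319.149ms=3/4b
7) 2021.277ms=19/4b +319.149ms=3/4b
8) 2340.426ms=11/2b +70.922ms=1/6b
9) 2411.348ms=17/3b +70.922ms=1/6b
10) 2482.27ms=35/6b +70.922ms=1/6b
11) 2553.191ms=6b +159.574ms=3/8b
12) 2712.766ms=51/8b +159.574ms=3/8b
13) 2872.34ms=27/4b +319.149ms=3/4b
14) 3191.489ms=15/2b +106.383ms=1/4b
15) 3297.872ms=31/4b +106.383ms=1/4b
Σ=8b of 8 (141bpm 2/4) — PASS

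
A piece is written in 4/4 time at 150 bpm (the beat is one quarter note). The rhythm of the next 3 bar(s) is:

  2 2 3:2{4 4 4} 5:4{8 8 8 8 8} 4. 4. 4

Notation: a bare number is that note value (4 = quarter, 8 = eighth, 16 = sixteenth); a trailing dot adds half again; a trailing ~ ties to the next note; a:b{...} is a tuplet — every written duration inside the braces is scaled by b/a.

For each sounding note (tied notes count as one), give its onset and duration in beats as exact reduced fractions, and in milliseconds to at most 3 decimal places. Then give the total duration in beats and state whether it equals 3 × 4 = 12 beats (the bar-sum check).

1) 0.0ms=0b +800.0ms=2b
2) 800.0ms=2b +800.0ms=2b
3) 1600.0ms=4b +266.667ms=2/3b
4) 1866.667ms=14/3b +266.667ms=2/3b
5) 2133.333ms=16/3b +266.667ms=2/3b
6) 2400.0ms=6b +160.0ms=2/5b
7) 2560.0ms=32/5b +160.0ms=2/5b
8) 2720.0ms=34/5b +160.0ms=2/5b
9) 2880.0ms=36/5b +160.0ms=2/5b
10) 3040.0ms=38/5b +160.0ms=2/5b
11) 3200.0ms=8b +600.0ms=3/2b
12) 3800.0ms=19/2b +600.0ms=3/2b
13) 4400.0ms=11b +400.0ms=1b
Σ=12b of 12 (150bpm 4/4) — PASS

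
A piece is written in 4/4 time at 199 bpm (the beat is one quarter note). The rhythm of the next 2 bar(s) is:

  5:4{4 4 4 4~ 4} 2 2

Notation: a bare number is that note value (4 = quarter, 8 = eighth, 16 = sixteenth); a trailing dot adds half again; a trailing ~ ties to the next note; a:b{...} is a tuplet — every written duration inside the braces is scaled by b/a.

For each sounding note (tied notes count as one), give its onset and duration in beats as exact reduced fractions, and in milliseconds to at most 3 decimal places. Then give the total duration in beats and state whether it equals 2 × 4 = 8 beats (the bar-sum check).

1) 0.0ms=0b +241.206ms=4/5b
2) 241.206ms=4/5b +241.206ms=4/5b
3) 482.412ms=8/5b +241.206ms=4/5b
4) 723.618ms=12/5b +482.412ms=8/5b
5) 1206.03ms=4b +603.015ms=2b
6) 1809.045ms=6b +603.015ms=2b
Σ=8b of 8 (199bpm 4/4) — PASS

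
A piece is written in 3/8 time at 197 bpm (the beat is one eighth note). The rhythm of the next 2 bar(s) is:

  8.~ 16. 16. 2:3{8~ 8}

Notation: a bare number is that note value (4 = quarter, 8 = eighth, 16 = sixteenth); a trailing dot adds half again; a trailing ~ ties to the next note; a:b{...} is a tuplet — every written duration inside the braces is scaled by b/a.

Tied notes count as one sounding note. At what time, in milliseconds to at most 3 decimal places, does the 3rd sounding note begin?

1. 0.0ms @ 0 + 685.279ms (9/4)
2. 685.279ms @ 9/4 + 228.426ms (3/4)
3. 913.706ms @ 3 + 913.706ms (3)

note 3 onset = 3b = 913.706ms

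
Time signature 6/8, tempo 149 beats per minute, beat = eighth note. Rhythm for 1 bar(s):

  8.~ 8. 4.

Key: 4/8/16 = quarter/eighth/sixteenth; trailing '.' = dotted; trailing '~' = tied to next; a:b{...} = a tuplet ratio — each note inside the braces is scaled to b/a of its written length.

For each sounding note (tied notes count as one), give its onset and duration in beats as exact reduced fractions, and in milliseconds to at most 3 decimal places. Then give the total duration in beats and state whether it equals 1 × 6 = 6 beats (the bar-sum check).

1) 0.0ms=0b +1208.054ms=3b
2) 1208.054ms=3b +1208.054ms=3b
Σ=6b of 6 (149bpm 6/8) — PASS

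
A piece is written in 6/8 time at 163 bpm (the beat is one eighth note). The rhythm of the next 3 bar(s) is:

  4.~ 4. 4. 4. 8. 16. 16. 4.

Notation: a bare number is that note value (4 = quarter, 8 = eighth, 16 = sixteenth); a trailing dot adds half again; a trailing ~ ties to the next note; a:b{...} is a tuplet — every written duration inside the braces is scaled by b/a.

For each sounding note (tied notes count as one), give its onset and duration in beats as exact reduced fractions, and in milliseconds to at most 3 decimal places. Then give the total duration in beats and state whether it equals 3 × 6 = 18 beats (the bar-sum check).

1) 0.0ms=0b +2208.589ms=6b
2) 2208.589ms=6b +1104.294ms=3b
3) 3312.883ms=9b +1104.294ms=3b
4) 4417.178ms=12b +552.147ms=3/2b
5) 4969.325ms=27/2b +276.074ms=3/4b
6) 5245.399ms=57/4b +276.074ms=3/4b
7) 5521.472ms=15b +1104.294ms=3b
Σ=18b of 18 (163bpm 6/8) — PASS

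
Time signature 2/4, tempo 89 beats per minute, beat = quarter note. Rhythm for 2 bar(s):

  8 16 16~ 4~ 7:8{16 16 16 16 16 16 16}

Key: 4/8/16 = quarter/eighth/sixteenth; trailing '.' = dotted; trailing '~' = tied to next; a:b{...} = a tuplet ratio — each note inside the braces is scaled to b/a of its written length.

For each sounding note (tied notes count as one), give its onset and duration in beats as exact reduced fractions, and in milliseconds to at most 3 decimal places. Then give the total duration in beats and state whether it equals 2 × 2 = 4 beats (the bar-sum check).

1) 0.0ms=0b +337.079ms=1/2b
2) 337.079ms=1/2b +168.539ms=1/4b
3) 505.618ms=3/4b +1035.313ms=43/28b
4) 1540.931ms=16/7b +192.616ms=2/7b
5) 1733.547ms=18/7b +192.616ms=2/7b
6) 1926.164ms=20/7b +192.616ms=2/7b
7) 2118.78ms=22/7b +192.616ms=2/7b
8) 2311.396ms=24/7b +192.616ms=2/7b
9) 2504.013ms=26/7b +192.616ms=2/7b
Σ=4b of 4 (89bpm 2/4) — PASS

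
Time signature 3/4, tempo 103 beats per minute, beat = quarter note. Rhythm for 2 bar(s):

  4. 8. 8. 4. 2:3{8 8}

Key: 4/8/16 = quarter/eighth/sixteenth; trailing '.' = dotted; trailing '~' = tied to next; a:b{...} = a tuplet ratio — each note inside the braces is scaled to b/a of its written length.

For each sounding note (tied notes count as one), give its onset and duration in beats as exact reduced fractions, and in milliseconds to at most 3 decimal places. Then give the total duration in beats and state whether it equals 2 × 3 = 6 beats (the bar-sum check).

1) 0.0ms=0b +873.786ms=3/2b
2) 873.786ms=3/2b +436.893ms=3/4b
3) 1310.68ms=9/4b +436.893ms=3/4b
4) 1747.573ms=3b +873.786ms=3/2b
5) 2621.359ms=9/2b +436.893ms=3/4b
6) 3058.252ms=21/4b +436.893ms=3/4b
Σ=6b of 6 (103bpm 3/4) — PASS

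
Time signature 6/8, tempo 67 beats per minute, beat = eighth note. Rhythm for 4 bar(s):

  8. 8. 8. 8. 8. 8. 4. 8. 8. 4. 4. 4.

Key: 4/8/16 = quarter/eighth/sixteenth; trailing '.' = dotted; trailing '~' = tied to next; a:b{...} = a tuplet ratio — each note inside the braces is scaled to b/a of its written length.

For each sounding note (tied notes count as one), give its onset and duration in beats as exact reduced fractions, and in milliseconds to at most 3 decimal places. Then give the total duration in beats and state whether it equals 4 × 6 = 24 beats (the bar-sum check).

1) 0.0ms=0b +1343.284ms=3/2b
2) 1343.284ms=3/2b +1343.284ms=3/2b
3) 2686.567ms=3b +1343.284ms=3/2b
4) 4029.851ms=9/2b +1343.284ms=3/2b
5) 5373.134ms=6b +1343.284ms=3/2b
6) 6716.418ms=15/2b +1343.284ms=3/2b
7) 8059.701ms=9b +2686.567ms=3b
8) 10746.269ms=12b +1343.284ms=3/2b
9) 12089.552ms=27/2b +1343.284ms=3/2b
10) 13432.836ms=15b +2686.567ms=3b
11) 16119.403ms=18b +2686.567ms=3b
12) 18805.97ms=21b +2686.567ms=3b
Σ=24b of 24 (67bpm 6/8) — PASS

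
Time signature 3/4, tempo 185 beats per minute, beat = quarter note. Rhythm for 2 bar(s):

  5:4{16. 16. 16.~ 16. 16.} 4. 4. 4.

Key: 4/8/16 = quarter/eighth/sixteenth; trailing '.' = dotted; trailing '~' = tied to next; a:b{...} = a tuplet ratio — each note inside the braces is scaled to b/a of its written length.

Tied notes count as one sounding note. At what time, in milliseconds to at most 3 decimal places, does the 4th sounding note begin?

1. 0.0ms @ 0 + 97.297ms (3/10)
2. 97.297ms @ 3/10 + 97.297ms (3/10)
3. 194.595ms @ 3/5 + 194.595ms (3/5)
4. 389.189ms @ 6/5 + 97.297ms (3/10)
5. 486.486ms @ 3/2 + 486.486ms (3/2)
6. 972.973ms @ 3 + 486.486ms (3/2)
7. 1459.459ms @ 9/2 + 486.486ms (3/2)

note 4 onset = 6/5b = 389.189ms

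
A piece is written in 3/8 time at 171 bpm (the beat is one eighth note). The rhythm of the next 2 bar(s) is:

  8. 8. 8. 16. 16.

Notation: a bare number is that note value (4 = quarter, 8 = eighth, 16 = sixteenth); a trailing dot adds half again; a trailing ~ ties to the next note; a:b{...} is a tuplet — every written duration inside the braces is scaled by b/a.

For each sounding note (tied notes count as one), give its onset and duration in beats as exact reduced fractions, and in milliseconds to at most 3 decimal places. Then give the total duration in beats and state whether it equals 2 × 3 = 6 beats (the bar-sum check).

1) 0.0ms=0b +526.316ms=3/2b
2) 526.316ms=3/2b +526.316ms=3/2b
3) 1052.632ms=3b +526.316ms=3/2b
4) 1578.947ms=9/2b +263.158ms=3/4b
5) 1842.105ms=21/4b +263.158ms=3/4b
Σ=6b of 6 (171bpm 3/8) — PASS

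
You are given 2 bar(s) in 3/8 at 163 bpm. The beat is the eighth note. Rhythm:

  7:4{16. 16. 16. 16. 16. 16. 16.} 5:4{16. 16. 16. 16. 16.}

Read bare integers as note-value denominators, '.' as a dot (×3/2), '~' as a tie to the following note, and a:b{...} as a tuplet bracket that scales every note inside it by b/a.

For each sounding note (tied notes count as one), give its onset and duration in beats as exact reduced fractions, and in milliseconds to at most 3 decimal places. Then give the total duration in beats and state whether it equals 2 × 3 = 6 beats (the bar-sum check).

1) 0.0ms=0b +157.756ms=3/7b
2) 157.756ms=3/7b +157.756ms=3/7b
3) 315.513ms=6/7b +157.756ms=3/7b
4) 473.269ms=9/7b +157.756ms=3/7b
5) 631.025ms=12/7b +157.756ms=3/7b
6) 788.782ms=15/7b +157.756ms=3/7b
7) 946.538ms=18/7b +157.756ms=3/7b
8) 1104.294ms=3b +220.859ms=3/5b
9) 1325.153ms=18/5b +220.859ms=3/5b
10) 1546.012ms=21/5b +220.859ms=3/5b
11) 1766.871ms=24/5b +220.859ms=3/5b
12) 1987.73ms=27/5b +220.859ms=3/5b
Σ=6b of 6 (163bpm 3/8) — PASS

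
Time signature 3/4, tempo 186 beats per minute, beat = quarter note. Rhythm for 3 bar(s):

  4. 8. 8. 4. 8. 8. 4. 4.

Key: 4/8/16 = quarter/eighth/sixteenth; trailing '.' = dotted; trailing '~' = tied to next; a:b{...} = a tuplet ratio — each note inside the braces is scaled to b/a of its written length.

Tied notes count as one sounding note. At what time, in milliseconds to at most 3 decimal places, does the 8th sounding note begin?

1. 0.0ms @ 0 + 483.871ms (3/2)
2. 483.871ms @ 3/2 + 241.935ms (3/4)
3. 725.806ms @ 9/4 + 241.935ms (3/4)
4. 967.742ms @ 3 + 483.871ms (3/2)
5. 1451.613ms @ 9/2 + 241.935ms (3/4)
6. 1693.548ms @ 21/4 + 241.935ms (3/4)
7. 1935.484ms @ 6 + 483.871ms (3/2)
8. 2419.355ms @ 15/2 + 483.871ms (3/2)

note 8 onset = 15/2b = 2419.355ms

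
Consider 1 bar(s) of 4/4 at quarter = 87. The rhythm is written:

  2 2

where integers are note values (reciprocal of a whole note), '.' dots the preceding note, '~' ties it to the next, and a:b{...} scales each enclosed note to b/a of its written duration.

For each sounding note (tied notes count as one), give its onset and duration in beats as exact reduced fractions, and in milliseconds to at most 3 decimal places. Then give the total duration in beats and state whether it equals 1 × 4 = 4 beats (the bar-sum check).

1) 0.0ms=0b +1379.31ms=2b
2) 1379.31ms=2b +1379.31ms=2b
Σ=4b of 4 (87bpm 4/4) — PASS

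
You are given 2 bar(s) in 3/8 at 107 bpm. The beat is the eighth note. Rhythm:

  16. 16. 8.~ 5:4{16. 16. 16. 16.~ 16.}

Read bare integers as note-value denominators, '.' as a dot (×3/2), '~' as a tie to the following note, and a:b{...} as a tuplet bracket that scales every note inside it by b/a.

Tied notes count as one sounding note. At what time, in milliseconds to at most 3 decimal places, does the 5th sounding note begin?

note 5 onset = 21/5b = 2355.14ms

1. 0.0ms @ 0 + 420.561ms (3/4)
2. 420.561ms @ 3/4 + 420.561ms (3/4)
3. 841.121ms @ 3/2 + 1177.57ms (21/10)
4. 2018.692ms @ 18/5 + 336.449ms (3/5)
5. 2355.14ms @ 21/5 + 336.449ms (3/5)
6. 2691.589ms @ 24/5 + 672.897ms (6/5)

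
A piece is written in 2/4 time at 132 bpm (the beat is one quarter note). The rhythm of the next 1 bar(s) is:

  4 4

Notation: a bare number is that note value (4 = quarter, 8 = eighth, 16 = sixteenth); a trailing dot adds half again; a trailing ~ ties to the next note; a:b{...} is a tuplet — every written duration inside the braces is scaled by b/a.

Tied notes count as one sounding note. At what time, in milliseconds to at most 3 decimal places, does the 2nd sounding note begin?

note 2 onset = 1b = 454.545ms

1. 0.0ms @ 0 + 454.545ms (1)
2. 454.545ms @ 1 + 454.545ms (1)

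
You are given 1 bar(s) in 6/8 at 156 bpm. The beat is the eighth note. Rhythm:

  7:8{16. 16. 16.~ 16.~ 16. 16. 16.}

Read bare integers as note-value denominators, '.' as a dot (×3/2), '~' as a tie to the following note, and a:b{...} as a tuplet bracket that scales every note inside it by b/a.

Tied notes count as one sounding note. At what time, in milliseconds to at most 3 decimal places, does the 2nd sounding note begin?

note 2 onset = 6/7b = 329.67ms

1. 0.0ms @ 0 + 329.67ms (6/7)
2. 329.67ms @ 6/7 + 329.67ms (6/7)
3. 659.341ms @ 12/7 + 989.011ms (18/7)
4. 1648.352ms @ 30/7 + 329.67ms (6/7)
5. 1978.022ms @ 36/7 + 329.67ms (6/7)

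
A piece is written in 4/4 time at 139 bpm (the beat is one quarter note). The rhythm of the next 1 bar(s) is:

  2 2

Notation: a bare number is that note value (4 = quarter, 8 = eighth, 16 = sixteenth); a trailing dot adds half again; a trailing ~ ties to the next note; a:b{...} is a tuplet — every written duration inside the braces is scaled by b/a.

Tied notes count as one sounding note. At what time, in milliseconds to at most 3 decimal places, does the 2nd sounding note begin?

1. 0.0ms @ 0 + 863.309ms (2)
2. 863.309ms @ 2 + 863.309ms (2)

note 2 onset = 2b = 863.309ms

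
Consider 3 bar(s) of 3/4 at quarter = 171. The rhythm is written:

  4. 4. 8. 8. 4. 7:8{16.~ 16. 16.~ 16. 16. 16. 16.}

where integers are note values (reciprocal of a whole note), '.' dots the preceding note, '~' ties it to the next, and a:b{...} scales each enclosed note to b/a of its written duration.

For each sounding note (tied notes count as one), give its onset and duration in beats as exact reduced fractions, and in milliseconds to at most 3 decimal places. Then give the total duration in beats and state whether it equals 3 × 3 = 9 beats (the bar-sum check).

1) 0.0ms=0b +526.316ms=3/2b
2) 526.316ms=3/2b +526.316ms=3/2b
3) 1052.632ms=3b +263.158ms=3/4b
4) 1315.789ms=15/4b +263.158ms=3/4b
5) 1578.947ms=9/2b +526.316ms=3/2b
6) 2105.263ms=6b +300.752ms=6/7b
7) 2406.015ms=48/7b +300.752ms=6/7b
8) 2706.767ms=54/7b +150.376ms=3/7b
9) 2857.143ms=57/7b +150.376ms=3/7b
10) 3007.519ms=60/7b +150.376ms=3/7b
Σ=9b of 9 (171bpm 3/4) — PASS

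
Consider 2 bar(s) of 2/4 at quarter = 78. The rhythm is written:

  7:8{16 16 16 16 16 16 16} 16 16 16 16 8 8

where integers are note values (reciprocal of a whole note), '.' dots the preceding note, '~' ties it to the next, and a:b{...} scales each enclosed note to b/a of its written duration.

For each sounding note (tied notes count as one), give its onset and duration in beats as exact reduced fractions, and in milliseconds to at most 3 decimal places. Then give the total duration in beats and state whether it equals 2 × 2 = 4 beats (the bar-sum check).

1) 0.0ms=0b +219.78ms=2/7b
2) 219.78ms=2/7b +219.78ms=2/7b
3) 439.56ms=4/7b +219.78ms=2/7b
4) 659.341ms=6/7b +219.78ms=2/7b
5) 879.121ms=8/7b +219.78ms=2/7b
6) 1098.901ms=10/7b +219.78ms=2/7b
7) 1318.681ms=12/7b +219.78ms=2/7b
8) 1538.462ms=2b +192.308ms=1/4b
9) 1730.769ms=9/4b +192.308ms=1/4b
10) 1923.077ms=5/2b +192.308ms=1/4b
11) 2115.385ms=11/4b +192.308ms=1/4b
12) 2307.692ms=3b +384.615ms=1/2b
13) 2692.308ms=7/2b +384.615ms=1/2b
Σ=4b of 4 (78bpm 2/4) — PASS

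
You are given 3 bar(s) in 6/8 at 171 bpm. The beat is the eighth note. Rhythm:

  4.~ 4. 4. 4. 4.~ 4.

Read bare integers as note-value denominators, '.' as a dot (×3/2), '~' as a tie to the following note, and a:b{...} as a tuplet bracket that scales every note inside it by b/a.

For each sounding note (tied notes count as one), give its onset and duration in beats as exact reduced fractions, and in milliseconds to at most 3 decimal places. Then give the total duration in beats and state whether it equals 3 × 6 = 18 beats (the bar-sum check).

1) 0.0ms=0b +2105.263ms=6b
2) 2105.263ms=6b +1052.632ms=3b
3) 3157.895ms=9b +1052.632ms=3b
4) 4210.526ms=12b +2105.263ms=6b
Σ=18b of 18 (171bpm 6/8) — PASS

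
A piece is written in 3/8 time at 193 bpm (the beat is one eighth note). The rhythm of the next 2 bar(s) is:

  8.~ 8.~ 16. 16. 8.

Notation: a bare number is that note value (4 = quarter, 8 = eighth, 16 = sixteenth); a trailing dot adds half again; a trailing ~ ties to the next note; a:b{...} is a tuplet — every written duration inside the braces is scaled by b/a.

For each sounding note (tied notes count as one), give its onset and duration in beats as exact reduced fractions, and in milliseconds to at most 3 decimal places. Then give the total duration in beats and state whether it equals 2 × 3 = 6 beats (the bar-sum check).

1) 0.0ms=0b +1165.803ms=15/4b
2) 1165.803ms=15/4b +233.161ms=3/4b
3) 1398.964ms=9/2b +466.321ms=3/2b
Σ=6b of 6 (193bpm 3/8) — PASS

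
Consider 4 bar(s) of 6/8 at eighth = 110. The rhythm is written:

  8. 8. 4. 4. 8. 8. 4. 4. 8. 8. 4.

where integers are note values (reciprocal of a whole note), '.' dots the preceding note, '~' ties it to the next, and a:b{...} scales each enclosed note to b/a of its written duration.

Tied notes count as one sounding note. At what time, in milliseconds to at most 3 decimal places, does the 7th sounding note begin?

1. 0.0ms @ 0 + 818.182ms (3/2)
2. 818.182ms @ 3/2 + 818.182ms (3/2)
3. 1636.364ms @ 3 + 1636.364ms (3)
4. 3272.727ms @ 6 + 1636.364ms (3)
5. 4909.091ms @ 9 + 818.182ms (3/2)
6. 5727.273ms @ 21/2 + 818.182ms (3/2)
7. 6545.455ms @ 12 + 1636.364ms (3)
8. 8181.818ms @ 15 + 1636.364ms (3)
9. 9818.182ms @ 18 + 818.182ms (3/2)
10. 10636.364ms @ 39/2 + 818.182ms (3/2)
11. 11454.545ms @ 21 + 1636.364ms (3)

note 7 onset = 12b = 6545.455ms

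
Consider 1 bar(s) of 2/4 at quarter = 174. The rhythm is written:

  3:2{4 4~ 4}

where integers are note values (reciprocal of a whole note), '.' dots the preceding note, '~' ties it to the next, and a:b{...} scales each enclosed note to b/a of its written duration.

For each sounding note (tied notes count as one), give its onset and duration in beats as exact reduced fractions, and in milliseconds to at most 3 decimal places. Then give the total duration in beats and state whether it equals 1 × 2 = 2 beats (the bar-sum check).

1) 0.0ms=0b +229.885ms=2/3b
2) 229.885ms=2/3b +459.77ms=4/3b
Σ=2b of 2 (174bpm 2/4) — PASS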